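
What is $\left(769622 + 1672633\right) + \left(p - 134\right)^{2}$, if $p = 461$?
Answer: $2549184$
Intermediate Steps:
$\left(769622 + 1672633\right) + \left(p - 134\right)^{2} = \left(769622 + 1672633\right) + \left(461 - 134\right)^{2} = 2442255 + 327^{2} = 2442255 + 106929 = 2549184$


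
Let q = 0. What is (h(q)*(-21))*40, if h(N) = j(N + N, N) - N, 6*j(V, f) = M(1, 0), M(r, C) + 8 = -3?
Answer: 1540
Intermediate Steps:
M(r, C) = -11 (M(r, C) = -8 - 3 = -11)
j(V, f) = -11/6 (j(V, f) = (⅙)*(-11) = -11/6)
h(N) = -11/6 - N
(h(q)*(-21))*40 = ((-11/6 - 1*0)*(-21))*40 = ((-11/6 + 0)*(-21))*40 = -11/6*(-21)*40 = (77/2)*40 = 1540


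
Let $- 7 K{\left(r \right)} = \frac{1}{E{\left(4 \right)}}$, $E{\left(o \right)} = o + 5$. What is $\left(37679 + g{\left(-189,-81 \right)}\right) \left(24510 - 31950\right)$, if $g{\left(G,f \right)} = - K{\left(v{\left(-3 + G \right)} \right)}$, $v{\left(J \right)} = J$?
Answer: $- \frac{5886969440}{21} \approx -2.8033 \cdot 10^{8}$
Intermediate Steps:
$E{\left(o \right)} = 5 + o$
$K{\left(r \right)} = - \frac{1}{63}$ ($K{\left(r \right)} = - \frac{1}{7 \left(5 + 4\right)} = - \frac{1}{7 \cdot 9} = \left(- \frac{1}{7}\right) \frac{1}{9} = - \frac{1}{63}$)
$g{\left(G,f \right)} = \frac{1}{63}$ ($g{\left(G,f \right)} = \left(-1\right) \left(- \frac{1}{63}\right) = \frac{1}{63}$)
$\left(37679 + g{\left(-189,-81 \right)}\right) \left(24510 - 31950\right) = \left(37679 + \frac{1}{63}\right) \left(24510 - 31950\right) = \frac{2373778}{63} \left(-7440\right) = - \frac{5886969440}{21}$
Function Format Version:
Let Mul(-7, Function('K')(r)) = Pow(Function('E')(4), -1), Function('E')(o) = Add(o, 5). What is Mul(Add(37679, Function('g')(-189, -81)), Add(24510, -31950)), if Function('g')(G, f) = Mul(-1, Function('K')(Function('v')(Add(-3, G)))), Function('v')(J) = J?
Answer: Rational(-5886969440, 21) ≈ -2.8033e+8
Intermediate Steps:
Function('E')(o) = Add(5, o)
Function('K')(r) = Rational(-1, 63) (Function('K')(r) = Mul(Rational(-1, 7), Pow(Add(5, 4), -1)) = Mul(Rational(-1, 7), Pow(9, -1)) = Mul(Rational(-1, 7), Rational(1, 9)) = Rational(-1, 63))
Function('g')(G, f) = Rational(1, 63) (Function('g')(G, f) = Mul(-1, Rational(-1, 63)) = Rational(1, 63))
Mul(Add(37679, Function('g')(-189, -81)), Add(24510, -31950)) = Mul(Add(37679, Rational(1, 63)), Add(24510, -31950)) = Mul(Rational(2373778, 63), -7440) = Rational(-5886969440, 21)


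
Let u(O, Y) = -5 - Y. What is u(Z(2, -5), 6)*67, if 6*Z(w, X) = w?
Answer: -737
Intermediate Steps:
Z(w, X) = w/6
u(Z(2, -5), 6)*67 = (-5 - 1*6)*67 = (-5 - 6)*67 = -11*67 = -737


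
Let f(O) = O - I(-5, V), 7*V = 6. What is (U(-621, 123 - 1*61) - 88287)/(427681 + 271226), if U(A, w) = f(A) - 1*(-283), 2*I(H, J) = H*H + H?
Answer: -29545/232969 ≈ -0.12682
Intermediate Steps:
V = 6/7 (V = (1/7)*6 = 6/7 ≈ 0.85714)
I(H, J) = H/2 + H**2/2 (I(H, J) = (H*H + H)/2 = (H**2 + H)/2 = (H + H**2)/2 = H/2 + H**2/2)
f(O) = -10 + O (f(O) = O - (-5)*(1 - 5)/2 = O - (-5)*(-4)/2 = O - 1*10 = O - 10 = -10 + O)
U(A, w) = 273 + A (U(A, w) = (-10 + A) - 1*(-283) = (-10 + A) + 283 = 273 + A)
(U(-621, 123 - 1*61) - 88287)/(427681 + 271226) = ((273 - 621) - 88287)/(427681 + 271226) = (-348 - 88287)/698907 = -88635*1/698907 = -29545/232969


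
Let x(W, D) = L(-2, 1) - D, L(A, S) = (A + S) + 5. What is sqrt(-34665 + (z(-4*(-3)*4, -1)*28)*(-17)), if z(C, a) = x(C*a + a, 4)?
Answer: I*sqrt(34665) ≈ 186.19*I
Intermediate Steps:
L(A, S) = 5 + A + S
x(W, D) = 4 - D (x(W, D) = (5 - 2 + 1) - D = 4 - D)
z(C, a) = 0 (z(C, a) = 4 - 1*4 = 4 - 4 = 0)
sqrt(-34665 + (z(-4*(-3)*4, -1)*28)*(-17)) = sqrt(-34665 + (0*28)*(-17)) = sqrt(-34665 + 0*(-17)) = sqrt(-34665 + 0) = sqrt(-34665) = I*sqrt(34665)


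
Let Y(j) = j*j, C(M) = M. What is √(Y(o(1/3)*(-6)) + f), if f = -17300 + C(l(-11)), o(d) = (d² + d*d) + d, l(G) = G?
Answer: I*√155699/3 ≈ 131.53*I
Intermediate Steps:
o(d) = d + 2*d² (o(d) = (d² + d²) + d = 2*d² + d = d + 2*d²)
f = -17311 (f = -17300 - 11 = -17311)
Y(j) = j²
√(Y(o(1/3)*(-6)) + f) = √((((1/3)*(1 + 2*(1/3)))*(-6))² - 17311) = √((((1*(⅓))*(1 + 2*(1*(⅓))))*(-6))² - 17311) = √((((1 + 2*(⅓))/3)*(-6))² - 17311) = √((((1 + ⅔)/3)*(-6))² - 17311) = √((((⅓)*(5/3))*(-6))² - 17311) = √(((5/9)*(-6))² - 17311) = √((-10/3)² - 17311) = √(100/9 - 17311) = √(-155699/9) = I*√155699/3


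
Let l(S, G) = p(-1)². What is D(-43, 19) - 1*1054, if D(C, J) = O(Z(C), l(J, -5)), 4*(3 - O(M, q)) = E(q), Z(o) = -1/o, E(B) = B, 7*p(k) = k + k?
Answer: -51500/49 ≈ -1051.0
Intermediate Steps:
p(k) = 2*k/7 (p(k) = (k + k)/7 = (2*k)/7 = 2*k/7)
l(S, G) = 4/49 (l(S, G) = ((2/7)*(-1))² = (-2/7)² = 4/49)
O(M, q) = 3 - q/4
D(C, J) = 146/49 (D(C, J) = 3 - ¼*4/49 = 3 - 1/49 = 146/49)
D(-43, 19) - 1*1054 = 146/49 - 1*1054 = 146/49 - 1054 = -51500/49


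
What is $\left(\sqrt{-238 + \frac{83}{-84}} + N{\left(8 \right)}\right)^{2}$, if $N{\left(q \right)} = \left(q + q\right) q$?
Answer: $\frac{1356181}{84} + \frac{640 i \sqrt{16863}}{21} \approx 16145.0 + 3957.6 i$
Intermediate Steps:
$N{\left(q \right)} = 2 q^{2}$ ($N{\left(q \right)} = 2 q q = 2 q^{2}$)
$\left(\sqrt{-238 + \frac{83}{-84}} + N{\left(8 \right)}\right)^{2} = \left(\sqrt{-238 + \frac{83}{-84}} + 2 \cdot 8^{2}\right)^{2} = \left(\sqrt{-238 + 83 \left(- \frac{1}{84}\right)} + 2 \cdot 64\right)^{2} = \left(\sqrt{-238 - \frac{83}{84}} + 128\right)^{2} = \left(\sqrt{- \frac{20075}{84}} + 128\right)^{2} = \left(\frac{5 i \sqrt{16863}}{42} + 128\right)^{2} = \left(128 + \frac{5 i \sqrt{16863}}{42}\right)^{2}$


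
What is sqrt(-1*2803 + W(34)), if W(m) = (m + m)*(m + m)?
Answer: sqrt(1821) ≈ 42.673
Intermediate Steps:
W(m) = 4*m**2 (W(m) = (2*m)*(2*m) = 4*m**2)
sqrt(-1*2803 + W(34)) = sqrt(-1*2803 + 4*34**2) = sqrt(-2803 + 4*1156) = sqrt(-2803 + 4624) = sqrt(1821)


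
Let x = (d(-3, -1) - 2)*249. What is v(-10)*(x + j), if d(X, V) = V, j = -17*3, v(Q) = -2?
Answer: 1596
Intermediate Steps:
j = -51
x = -747 (x = (-1 - 2)*249 = -3*249 = -747)
v(-10)*(x + j) = -2*(-747 - 51) = -2*(-798) = 1596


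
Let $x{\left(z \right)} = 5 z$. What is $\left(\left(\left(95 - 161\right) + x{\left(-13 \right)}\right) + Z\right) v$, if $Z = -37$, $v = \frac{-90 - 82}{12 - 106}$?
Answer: $- \frac{14448}{47} \approx -307.4$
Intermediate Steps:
$v = \frac{86}{47}$ ($v = - \frac{172}{-94} = \left(-172\right) \left(- \frac{1}{94}\right) = \frac{86}{47} \approx 1.8298$)
$\left(\left(\left(95 - 161\right) + x{\left(-13 \right)}\right) + Z\right) v = \left(\left(\left(95 - 161\right) + 5 \left(-13\right)\right) - 37\right) \frac{86}{47} = \left(\left(-66 - 65\right) - 37\right) \frac{86}{47} = \left(-131 - 37\right) \frac{86}{47} = \left(-168\right) \frac{86}{47} = - \frac{14448}{47}$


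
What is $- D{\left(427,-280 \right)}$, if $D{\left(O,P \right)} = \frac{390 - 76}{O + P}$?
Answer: $- \frac{314}{147} \approx -2.1361$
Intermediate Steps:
$D{\left(O,P \right)} = \frac{314}{O + P}$
$- D{\left(427,-280 \right)} = - \frac{314}{427 - 280} = - \frac{314}{147}$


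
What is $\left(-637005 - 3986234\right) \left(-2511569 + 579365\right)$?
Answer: $8933040888756$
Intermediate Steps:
$\left(-637005 - 3986234\right) \left(-2511569 + 579365\right) = \left(-4623239\right) \left(-1932204\right) = 8933040888756$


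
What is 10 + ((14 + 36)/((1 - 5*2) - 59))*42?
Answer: -355/17 ≈ -20.882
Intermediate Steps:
10 + ((14 + 36)/((1 - 5*2) - 59))*42 = 10 + (50/((1 - 10) - 59))*42 = 10 + (50/(-9 - 59))*42 = 10 + (50/(-68))*42 = 10 + (50*(-1/68))*42 = 10 - 25/34*42 = 10 - 525/17 = -355/17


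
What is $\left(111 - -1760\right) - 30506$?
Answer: $-28635$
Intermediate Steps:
$\left(111 - -1760\right) - 30506 = \left(111 + 1760\right) - 30506 = 1871 - 30506 = -28635$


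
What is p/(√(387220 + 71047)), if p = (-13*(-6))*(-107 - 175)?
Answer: -21996*√458267/458267 ≈ -32.493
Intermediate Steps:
p = -21996 (p = 78*(-282) = -21996)
p/(√(387220 + 71047)) = -21996/√(387220 + 71047) = -21996*√458267/458267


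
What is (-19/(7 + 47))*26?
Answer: -247/27 ≈ -9.1481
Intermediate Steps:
(-19/(7 + 47))*26 = (-19/54)*26 = ((1/54)*(-19))*26 = -19/54*26 = -247/27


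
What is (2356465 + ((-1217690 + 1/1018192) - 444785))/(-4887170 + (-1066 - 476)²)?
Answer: -706615066081/2555057113952 ≈ -0.27656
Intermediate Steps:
(2356465 + ((-1217690 + 1/1018192) - 444785))/(-4887170 + (-1066 - 476)²) = (2356465 + ((-1217690 + 1/1018192) - 444785))/(-4887170 + (-1542)²) = (2356465 + (-1239842216479/1018192 - 444785))/(-4887170 + 2377764) = (2356465 - 1692718745199/1018192)/(-2509406) = (706615066081/1018192)*(-1/2509406) = -706615066081/2555057113952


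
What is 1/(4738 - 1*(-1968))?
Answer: 1/6706 ≈ 0.00014912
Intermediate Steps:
1/(4738 - 1*(-1968)) = 1/(4738 + 1968) = 1/6706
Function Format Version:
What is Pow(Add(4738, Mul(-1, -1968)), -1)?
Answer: Rational(1, 6706) ≈ 0.00014912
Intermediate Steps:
Pow(Add(4738, Mul(-1, -1968)), -1) = Pow(Add(4738, 1968), -1) = Pow(6706, -1) = Rational(1, 6706)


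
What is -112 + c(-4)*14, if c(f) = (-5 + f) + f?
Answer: -294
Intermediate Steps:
c(f) = -5 + 2*f
-112 + c(-4)*14 = -112 + (-5 + 2*(-4))*14 = -112 + (-5 - 8)*14 = -112 - 13*14 = -112 - 182 = -294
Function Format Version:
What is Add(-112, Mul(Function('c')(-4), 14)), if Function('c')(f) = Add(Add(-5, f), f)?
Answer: -294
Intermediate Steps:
Function('c')(f) = Add(-5, Mul(2, f))
Add(-112, Mul(Function('c')(-4), 14)) = Add(-112, Mul(Add(-5, Mul(2, -4)), 14)) = Add(-112, Mul(Add(-5, -8), 14)) = Add(-112, Mul(-13, 14)) = Add(-112, -182) = -294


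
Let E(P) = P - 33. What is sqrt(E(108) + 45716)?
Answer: sqrt(45791) ≈ 213.99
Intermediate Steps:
E(P) = -33 + P
sqrt(E(108) + 45716) = sqrt((-33 + 108) + 45716) = sqrt(75 + 45716) = sqrt(45791)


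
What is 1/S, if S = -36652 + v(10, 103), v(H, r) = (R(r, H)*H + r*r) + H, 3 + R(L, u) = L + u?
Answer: -1/24933 ≈ -4.0107e-5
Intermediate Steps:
R(L, u) = -3 + L + u (R(L, u) = -3 + (L + u) = -3 + L + u)
v(H, r) = H + r² + H*(-3 + H + r) (v(H, r) = ((-3 + r + H)*H + r*r) + H = ((-3 + H + r)*H + r²) + H = (H*(-3 + H + r) + r²) + H = (r² + H*(-3 + H + r)) + H = H + r² + H*(-3 + H + r))
S = -24933 (S = -36652 + (10 + 103² + 10*(-3 + 10 + 103)) = -36652 + (10 + 10609 + 10*110) = -36652 + (10 + 10609 + 1100) = -36652 + 11719 = -24933)
1/S = 1/(-24933) = -1/24933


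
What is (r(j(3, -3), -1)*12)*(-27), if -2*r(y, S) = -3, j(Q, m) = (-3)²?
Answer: -486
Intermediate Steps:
j(Q, m) = 9
r(y, S) = 3/2 (r(y, S) = -½*(-3) = 3/2)
(r(j(3, -3), -1)*12)*(-27) = ((3/2)*12)*(-27) = 18*(-27) = -486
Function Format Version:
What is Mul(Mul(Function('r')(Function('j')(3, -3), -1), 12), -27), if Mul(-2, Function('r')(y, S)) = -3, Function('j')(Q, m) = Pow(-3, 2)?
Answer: -486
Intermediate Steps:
Function('j')(Q, m) = 9
Function('r')(y, S) = Rational(3, 2) (Function('r')(y, S) = Mul(Rational(-1, 2), -3) = Rational(3, 2))
Mul(Mul(Function('r')(Function('j')(3, -3), -1), 12), -27) = Mul(Mul(Rational(3, 2), 12), -27) = Mul(18, -27) = -486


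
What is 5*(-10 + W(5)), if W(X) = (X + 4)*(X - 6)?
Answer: -95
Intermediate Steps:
W(X) = (-6 + X)*(4 + X) (W(X) = (4 + X)*(-6 + X) = (-6 + X)*(4 + X))
5*(-10 + W(5)) = 5*(-10 + (-24 + 5² - 2*5)) = 5*(-10 + (-24 + 25 - 10)) = 5*(-10 - 9) = 5*(-19) = -95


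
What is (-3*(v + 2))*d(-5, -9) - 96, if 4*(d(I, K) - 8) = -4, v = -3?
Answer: -75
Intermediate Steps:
d(I, K) = 7 (d(I, K) = 8 + (¼)*(-4) = 8 - 1 = 7)
(-3*(v + 2))*d(-5, -9) - 96 = -3*(-3 + 2)*7 - 96 = -3*(-1)*7 - 96 = 3*7 - 96 = 21 - 96 = -75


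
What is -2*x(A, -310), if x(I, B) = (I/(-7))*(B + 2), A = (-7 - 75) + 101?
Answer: -1672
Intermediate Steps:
A = 19 (A = -82 + 101 = 19)
x(I, B) = -I*(2 + B)/7 (x(I, B) = (I*(-⅐))*(2 + B) = (-I/7)*(2 + B) = -I*(2 + B)/7)
-2*x(A, -310) = -(-2)*19*(2 - 310)/7 = -(-2)*19*(-308)/7 = -2*836 = -1672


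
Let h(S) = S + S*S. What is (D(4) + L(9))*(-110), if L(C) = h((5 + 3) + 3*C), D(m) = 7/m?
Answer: -277585/2 ≈ -1.3879e+5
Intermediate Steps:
h(S) = S + S²
L(C) = (8 + 3*C)*(9 + 3*C) (L(C) = ((5 + 3) + 3*C)*(1 + ((5 + 3) + 3*C)) = (8 + 3*C)*(1 + (8 + 3*C)) = (8 + 3*C)*(9 + 3*C))
(D(4) + L(9))*(-110) = (7/4 + 3*(3 + 9)*(8 + 3*9))*(-110) = (7*(¼) + 3*12*(8 + 27))*(-110) = (7/4 + 3*12*35)*(-110) = (7/4 + 1260)*(-110) = (5047/4)*(-110) = -277585/2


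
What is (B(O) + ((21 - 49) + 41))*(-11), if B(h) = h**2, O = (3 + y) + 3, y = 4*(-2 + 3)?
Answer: -1243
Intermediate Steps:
y = 4 (y = 4*1 = 4)
O = 10 (O = (3 + 4) + 3 = 7 + 3 = 10)
(B(O) + ((21 - 49) + 41))*(-11) = (10**2 + ((21 - 49) + 41))*(-11) = (100 + (-28 + 41))*(-11) = (100 + 13)*(-11) = 113*(-11) = -1243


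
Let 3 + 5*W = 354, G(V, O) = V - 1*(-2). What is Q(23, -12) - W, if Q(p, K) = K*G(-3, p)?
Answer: -291/5 ≈ -58.200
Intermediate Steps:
G(V, O) = 2 + V (G(V, O) = V + 2 = 2 + V)
W = 351/5 (W = -⅗ + (⅕)*354 = -⅗ + 354/5 = 351/5 ≈ 70.200)
Q(p, K) = -K (Q(p, K) = K*(2 - 3) = K*(-1) = -K)
Q(23, -12) - W = -1*(-12) - 1*351/5 = 12 - 351/5 = -291/5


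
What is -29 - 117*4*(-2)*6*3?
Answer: 16819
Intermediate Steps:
-29 - 117*4*(-2)*6*3 = -29 - (-936)*18 = -29 - 117*(-144) = -29 + 16848 = 16819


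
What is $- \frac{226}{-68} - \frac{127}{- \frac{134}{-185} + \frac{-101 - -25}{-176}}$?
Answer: $- \frac{34085077}{319974} \approx -106.52$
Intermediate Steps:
$- \frac{226}{-68} - \frac{127}{- \frac{134}{-185} + \frac{-101 - -25}{-176}} = \left(-226\right) \left(- \frac{1}{68}\right) - \frac{127}{\left(-134\right) \left(- \frac{1}{185}\right) + \left(-101 + 25\right) \left(- \frac{1}{176}\right)} = \frac{113}{34} - \frac{127}{\frac{134}{185} - - \frac{19}{44}} = \frac{113}{34} - \frac{127}{\frac{134}{185} + \frac{19}{44}} = \frac{113}{34} - \frac{127}{\frac{9411}{8140}} = \frac{113}{34} - \frac{1033780}{9411} = - \frac{34085077}{319974}$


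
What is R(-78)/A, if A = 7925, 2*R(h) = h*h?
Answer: 3042/7925 ≈ 0.38385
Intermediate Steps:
R(h) = h**2/2 (R(h) = (h*h)/2 = h**2/2)
R(-78)/A = ((1/2)*(-78)**2)/7925 = ((1/2)*6084)*(1/7925) = 3042*(1/7925) = 3042/7925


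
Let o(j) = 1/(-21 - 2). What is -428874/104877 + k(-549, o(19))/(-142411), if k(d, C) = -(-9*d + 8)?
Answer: -20185779647/4978546149 ≈ -4.0546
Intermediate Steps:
o(j) = -1/23 (o(j) = 1/(-23) = -1/23)
k(d, C) = -8 + 9*d (k(d, C) = -(8 - 9*d) = -8 + 9*d)
-428874/104877 + k(-549, o(19))/(-142411) = -428874/104877 + (-8 + 9*(-549))/(-142411) = -428874*1/104877 + (-8 - 4941)*(-1/142411) = -142958/34959 - 4949*(-1/142411) = -142958/34959 + 4949/142411 = -20185779647/4978546149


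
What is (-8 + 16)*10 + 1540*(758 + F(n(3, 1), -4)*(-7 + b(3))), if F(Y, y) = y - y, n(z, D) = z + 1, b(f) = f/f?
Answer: 1167400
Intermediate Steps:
b(f) = 1
n(z, D) = 1 + z
F(Y, y) = 0
(-8 + 16)*10 + 1540*(758 + F(n(3, 1), -4)*(-7 + b(3))) = (-8 + 16)*10 + 1540*(758 + 0*(-7 + 1)) = 8*10 + 1540*(758 + 0*(-6)) = 80 + 1540*(758 + 0) = 80 + 1540*758 = 80 + 1167320 = 1167400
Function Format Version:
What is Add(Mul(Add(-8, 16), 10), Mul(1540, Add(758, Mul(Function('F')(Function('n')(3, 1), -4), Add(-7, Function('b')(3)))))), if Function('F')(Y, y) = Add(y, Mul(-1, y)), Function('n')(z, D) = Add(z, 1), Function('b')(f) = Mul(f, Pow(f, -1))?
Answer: 1167400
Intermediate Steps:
Function('b')(f) = 1
Function('n')(z, D) = Add(1, z)
Function('F')(Y, y) = 0
Add(Mul(Add(-8, 16), 10), Mul(1540, Add(758, Mul(Function('F')(Function('n')(3, 1), -4), Add(-7, Function('b')(3)))))) = Add(Mul(Add(-8, 16), 10), Mul(1540, Add(758, Mul(0, Add(-7, 1))))) = Add(Mul(8, 10), Mul(1540, Add(758, Mul(0, -6)))) = Add(80, Mul(1540, Add(758, 0))) = Add(80, Mul(1540, 758)) = Add(80, 1167320) = 1167400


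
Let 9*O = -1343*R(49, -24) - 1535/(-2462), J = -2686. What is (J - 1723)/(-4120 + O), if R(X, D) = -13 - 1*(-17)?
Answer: 97694622/104515289 ≈ 0.93474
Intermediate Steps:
R(X, D) = 4 (R(X, D) = -13 + 17 = 4)
O = -13224329/22158 (O = (-1343/(1/4) - 1535/(-2462))/9 = (-1343/1/4 - 1535*(-1/2462))/9 = (-1343*4 + 1535/2462)/9 = (-5372 + 1535/2462)/9 = (1/9)*(-13224329/2462) = -13224329/22158 ≈ -596.82)
(J - 1723)/(-4120 + O) = (-2686 - 1723)/(-4120 - 13224329/22158) = -4409/(-104515289/22158) = -4409*(-22158/104515289) = 97694622/104515289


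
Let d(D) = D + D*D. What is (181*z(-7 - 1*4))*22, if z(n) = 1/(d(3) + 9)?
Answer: 3982/21 ≈ 189.62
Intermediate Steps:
d(D) = D + D²
z(n) = 1/21 (z(n) = 1/(3*(1 + 3) + 9) = 1/(3*4 + 9) = 1/(12 + 9) = 1/21)
(181*z(-7 - 1*4))*22 = (181*(1/21))*22 = (181/21)*22 = 3982/21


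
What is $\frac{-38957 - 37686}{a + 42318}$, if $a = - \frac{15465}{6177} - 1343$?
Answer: $- \frac{157807937}{84362370} \approx -1.8706$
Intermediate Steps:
$a = - \frac{2770392}{2059}$ ($a = \left(-15465\right) \frac{1}{6177} - 1343 = - \frac{5155}{2059} - 1343 = - \frac{2770392}{2059} \approx -1345.5$)
$\frac{-38957 - 37686}{a + 42318} = \frac{-38957 - 37686}{- \frac{2770392}{2059} + 42318} = - \frac{76643}{\frac{84362370}{2059}} = \left(-76643\right) \frac{2059}{84362370} = - \frac{157807937}{84362370}$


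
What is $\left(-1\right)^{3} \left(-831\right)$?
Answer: $831$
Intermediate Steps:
$\left(-1\right)^{3} \left(-831\right) = \left(-1\right) \left(-831\right) = 831$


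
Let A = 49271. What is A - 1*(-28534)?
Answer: 77805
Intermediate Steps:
A - 1*(-28534) = 49271 - 1*(-28534) = 49271 + 28534 = 77805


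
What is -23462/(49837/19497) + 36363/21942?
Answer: -145439215153/15848166 ≈ -9177.0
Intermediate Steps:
-23462/(49837/19497) + 36363/21942 = -23462/(49837*(1/19497)) + 36363*(1/21942) = -23462/49837/19497 + 527/318 = -23462*19497/49837 + 527/318 = -457438614/49837 + 527/318 = -145439215153/15848166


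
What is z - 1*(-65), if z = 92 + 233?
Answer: 390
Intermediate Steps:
z = 325
z - 1*(-65) = 325 - 1*(-65) = 325 + 65 = 390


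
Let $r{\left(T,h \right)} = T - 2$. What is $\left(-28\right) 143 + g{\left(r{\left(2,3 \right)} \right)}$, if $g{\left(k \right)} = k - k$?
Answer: $-4004$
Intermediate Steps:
$r{\left(T,h \right)} = -2 + T$
$g{\left(k \right)} = 0$
$\left(-28\right) 143 + g{\left(r{\left(2,3 \right)} \right)} = \left(-28\right) 143 + 0 = -4004 + 0 = -4004$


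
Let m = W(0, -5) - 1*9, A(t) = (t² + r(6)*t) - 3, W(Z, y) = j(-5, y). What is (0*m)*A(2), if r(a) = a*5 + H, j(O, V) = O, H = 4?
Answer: 0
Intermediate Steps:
W(Z, y) = -5
r(a) = 4 + 5*a (r(a) = a*5 + 4 = 5*a + 4 = 4 + 5*a)
A(t) = -3 + t² + 34*t (A(t) = (t² + (4 + 5*6)*t) - 3 = (t² + (4 + 30)*t) - 3 = (t² + 34*t) - 3 = -3 + t² + 34*t)
m = -14 (m = -5 - 1*9 = -5 - 9 = -14)
(0*m)*A(2) = (0*(-14))*(-3 + 2² + 34*2) = 0*(-3 + 4 + 68) = 0*69 = 0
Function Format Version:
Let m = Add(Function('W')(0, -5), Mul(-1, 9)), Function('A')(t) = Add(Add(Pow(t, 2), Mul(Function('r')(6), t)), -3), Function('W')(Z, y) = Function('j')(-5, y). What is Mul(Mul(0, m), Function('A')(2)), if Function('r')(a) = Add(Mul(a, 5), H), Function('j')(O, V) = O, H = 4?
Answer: 0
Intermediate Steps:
Function('W')(Z, y) = -5
Function('r')(a) = Add(4, Mul(5, a)) (Function('r')(a) = Add(Mul(a, 5), 4) = Add(Mul(5, a), 4) = Add(4, Mul(5, a)))
Function('A')(t) = Add(-3, Pow(t, 2), Mul(34, t)) (Function('A')(t) = Add(Add(Pow(t, 2), Mul(Add(4, Mul(5, 6)), t)), -3) = Add(Add(Pow(t, 2), Mul(Add(4, 30), t)), -3) = Add(Add(Pow(t, 2), Mul(34, t)), -3) = Add(-3, Pow(t, 2), Mul(34, t)))
m = -14 (m = Add(-5, Mul(-1, 9)) = Add(-5, -9) = -14)
Mul(Mul(0, m), Function('A')(2)) = Mul(Mul(0, -14), Add(-3, Pow(2, 2), Mul(34, 2))) = Mul(0, Add(-3, 4, 68)) = Mul(0, 69) = 0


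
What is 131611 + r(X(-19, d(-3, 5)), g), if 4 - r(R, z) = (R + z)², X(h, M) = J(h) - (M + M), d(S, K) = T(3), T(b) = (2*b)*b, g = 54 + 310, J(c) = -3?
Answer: 25990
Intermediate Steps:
g = 364
T(b) = 2*b²
d(S, K) = 18 (d(S, K) = 2*3² = 2*9 = 18)
X(h, M) = -3 - 2*M (X(h, M) = -3 - (M + M) = -3 - 2*M)
r(R, z) = 4 - (R + z)²
131611 + r(X(-19, d(-3, 5)), g) = 131611 + (4 - ((-3 - 2*18) + 364)²) = 131611 + (4 - ((-3 - 36) + 364)²) = 131611 + (4 - (-39 + 364)²) = 131611 + (4 - 1*325²) = 131611 + (4 - 1*105625) = 131611 + (4 - 105625) = 131611 - 105621 = 25990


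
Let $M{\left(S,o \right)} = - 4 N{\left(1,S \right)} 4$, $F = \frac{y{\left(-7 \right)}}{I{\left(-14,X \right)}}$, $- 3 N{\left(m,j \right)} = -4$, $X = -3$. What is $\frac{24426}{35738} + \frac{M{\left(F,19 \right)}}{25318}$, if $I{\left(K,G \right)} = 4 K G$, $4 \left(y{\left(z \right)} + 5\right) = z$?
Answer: $\frac{463241293}{678611013} \approx 0.68263$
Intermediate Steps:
$y{\left(z \right)} = -5 + \frac{z}{4}$
$N{\left(m,j \right)} = \frac{4}{3}$ ($N{\left(m,j \right)} = \left(- \frac{1}{3}\right) \left(-4\right) = \frac{4}{3}$)
$I{\left(K,G \right)} = 4 G K$
$F = - \frac{9}{224}$ ($F = \frac{-5 + \frac{1}{4} \left(-7\right)}{4 \left(-3\right) \left(-14\right)} = \frac{-5 - \frac{7}{4}}{168} = \left(- \frac{27}{4}\right) \frac{1}{168} = - \frac{9}{224} \approx -0.040179$)
$M{\left(S,o \right)} = - \frac{64}{3}$ ($M{\left(S,o \right)} = \left(-4\right) \frac{4}{3} \cdot 4 = \left(- \frac{16}{3}\right) 4 = - \frac{64}{3}$)
$\frac{24426}{35738} + \frac{M{\left(F,19 \right)}}{25318} = \frac{24426}{35738} - \frac{64}{3 \cdot 25318} = 24426 \cdot \frac{1}{35738} - \frac{32}{37977} = \frac{12213}{17869} - \frac{32}{37977} = \frac{463241293}{678611013}$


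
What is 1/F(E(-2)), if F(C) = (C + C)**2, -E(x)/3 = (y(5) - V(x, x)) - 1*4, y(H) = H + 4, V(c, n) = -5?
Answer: 1/3600 ≈ 0.00027778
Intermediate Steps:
y(H) = 4 + H
E(x) = -30 (E(x) = -3*(((4 + 5) - 1*(-5)) - 1*4) = -3*((9 + 5) - 4) = -3*(14 - 4) = -3*10 = -30)
F(C) = 4*C**2 (F(C) = (2*C)**2 = 4*C**2)
1/F(E(-2)) = 1/(4*(-30)**2) = 1/(4*900) = 1/3600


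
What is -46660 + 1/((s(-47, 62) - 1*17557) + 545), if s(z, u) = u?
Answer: -790887001/16950 ≈ -46660.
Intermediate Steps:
-46660 + 1/((s(-47, 62) - 1*17557) + 545) = -46660 + 1/((62 - 1*17557) + 545) = -46660 + 1/((62 - 17557) + 545) = -46660 + 1/(-17495 + 545) = -46660 + 1/(-16950) = -46660 - 1/16950 = -790887001/16950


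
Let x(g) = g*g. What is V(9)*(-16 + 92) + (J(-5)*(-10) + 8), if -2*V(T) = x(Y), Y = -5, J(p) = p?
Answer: -892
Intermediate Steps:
x(g) = g**2
V(T) = -25/2 (V(T) = -1/2*(-5)**2 = -1/2*25 = -25/2)
V(9)*(-16 + 92) + (J(-5)*(-10) + 8) = -25*(-16 + 92)/2 + (-5*(-10) + 8) = -25/2*76 + (50 + 8) = -950 + 58 = -892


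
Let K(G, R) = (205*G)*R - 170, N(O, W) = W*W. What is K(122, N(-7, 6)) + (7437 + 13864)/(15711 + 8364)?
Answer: 21672095551/24075 ≈ 9.0019e+5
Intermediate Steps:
N(O, W) = W**2
K(G, R) = -170 + 205*G*R (K(G, R) = 205*G*R - 170 = -170 + 205*G*R)
K(122, N(-7, 6)) + (7437 + 13864)/(15711 + 8364) = (-170 + 205*122*6**2) + (7437 + 13864)/(15711 + 8364) = (-170 + 205*122*36) + 21301/24075 = (-170 + 900360) + 21301*(1/24075) = 900190 + 21301/24075 = 21672095551/24075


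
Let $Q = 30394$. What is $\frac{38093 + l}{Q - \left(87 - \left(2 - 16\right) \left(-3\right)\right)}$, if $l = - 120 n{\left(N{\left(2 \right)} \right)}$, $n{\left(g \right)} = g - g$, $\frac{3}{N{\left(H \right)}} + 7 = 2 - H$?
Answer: $\frac{3463}{2759} \approx 1.2552$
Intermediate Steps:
$N{\left(H \right)} = \frac{3}{-5 - H}$ ($N{\left(H \right)} = \frac{3}{-7 - \left(-2 + H\right)} = \frac{3}{-5 - H}$)
$n{\left(g \right)} = 0$
$l = 0$ ($l = \left(-120\right) 0 = 0$)
$\frac{38093 + l}{Q - \left(87 - \left(2 - 16\right) \left(-3\right)\right)} = \frac{38093 + 0}{30394 - \left(87 - \left(2 - 16\right) \left(-3\right)\right)} = \frac{38093}{30394 - \left(87 - \left(2 - 16\right) \left(-3\right)\right)} = \frac{38093}{30394 - 45} = \frac{38093}{30349} = 38093 \cdot \frac{1}{30349} = \frac{3463}{2759}$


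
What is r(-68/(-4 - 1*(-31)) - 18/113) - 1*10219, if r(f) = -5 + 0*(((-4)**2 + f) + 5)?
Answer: -10224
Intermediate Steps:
r(f) = -5 (r(f) = -5 + 0*((16 + f) + 5) = -5 + 0*(21 + f) = -5 + 0 = -5)
r(-68/(-4 - 1*(-31)) - 18/113) - 1*10219 = -5 - 1*10219 = -5 - 10219 = -10224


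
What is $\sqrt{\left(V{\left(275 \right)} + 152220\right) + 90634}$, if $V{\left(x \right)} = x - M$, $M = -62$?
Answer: $13 \sqrt{1439} \approx 493.14$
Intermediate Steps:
$V{\left(x \right)} = 62 + x$ ($V{\left(x \right)} = x - -62 = x + 62 = 62 + x$)
$\sqrt{\left(V{\left(275 \right)} + 152220\right) + 90634} = \sqrt{\left(\left(62 + 275\right) + 152220\right) + 90634} = \sqrt{\left(337 + 152220\right) + 90634} = \sqrt{152557 + 90634} = \sqrt{243191} = 13 \sqrt{1439}$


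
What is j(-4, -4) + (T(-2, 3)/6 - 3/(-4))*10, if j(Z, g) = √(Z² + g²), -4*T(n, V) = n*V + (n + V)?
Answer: 115/12 + 4*√2 ≈ 15.240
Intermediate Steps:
T(n, V) = -V/4 - n/4 - V*n/4 (T(n, V) = -(n*V + (n + V))/4 = -(V*n + (V + n))/4 = -(V + n + V*n)/4 = -V/4 - n/4 - V*n/4)
j(-4, -4) + (T(-2, 3)/6 - 3/(-4))*10 = √((-4)² + (-4)²) + ((-¼*3 - ¼*(-2) - ¼*3*(-2))/6 - 3/(-4))*10 = √(16 + 16) + ((-¾ + ½ + 3/2)*(⅙) - 3*(-¼))*10 = √32 + ((5/4)*(⅙) + ¾)*10 = 4*√2 + (5/24 + ¾)*10 = 4*√2 + (23/24)*10 = 4*√2 + 115/12 = 115/12 + 4*√2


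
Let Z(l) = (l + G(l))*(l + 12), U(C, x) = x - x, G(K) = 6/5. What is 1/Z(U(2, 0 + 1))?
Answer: 5/72 ≈ 0.069444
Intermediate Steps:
G(K) = 6/5 (G(K) = 6*(⅕) = 6/5)
U(C, x) = 0
Z(l) = (12 + l)*(6/5 + l) (Z(l) = (l + 6/5)*(l + 12) = (6/5 + l)*(12 + l) = (12 + l)*(6/5 + l))
1/Z(U(2, 0 + 1)) = 1/(72/5 + 0² + (66/5)*0) = 1/(72/5 + 0 + 0) = 1/(72/5) = 5/72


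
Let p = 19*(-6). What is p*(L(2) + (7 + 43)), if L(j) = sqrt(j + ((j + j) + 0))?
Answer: -5700 - 114*sqrt(6) ≈ -5979.2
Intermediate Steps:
p = -114
L(j) = sqrt(3)*sqrt(j) (L(j) = sqrt(j + (2*j + 0)) = sqrt(j + 2*j) = sqrt(3*j) = sqrt(3)*sqrt(j))
p*(L(2) + (7 + 43)) = -114*(sqrt(3)*sqrt(2) + (7 + 43)) = -114*(sqrt(6) + 50) = -114*(50 + sqrt(6)) = -5700 - 114*sqrt(6)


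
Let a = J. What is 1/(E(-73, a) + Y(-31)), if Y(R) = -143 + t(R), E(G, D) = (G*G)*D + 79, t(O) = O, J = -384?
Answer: -1/2046431 ≈ -4.8866e-7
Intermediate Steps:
a = -384
E(G, D) = 79 + D*G² (E(G, D) = G²*D + 79 = D*G² + 79 = 79 + D*G²)
Y(R) = -143 + R
1/(E(-73, a) + Y(-31)) = 1/((79 - 384*(-73)²) + (-143 - 31)) = 1/((79 - 384*5329) - 174) = 1/((79 - 2046336) - 174) = 1/(-2046257 - 174) = 1/(-2046431) = -1/2046431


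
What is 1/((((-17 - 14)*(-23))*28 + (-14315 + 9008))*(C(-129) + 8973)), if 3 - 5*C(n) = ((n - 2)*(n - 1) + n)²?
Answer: -5/4186023560981 ≈ -1.1945e-12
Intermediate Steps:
C(n) = ⅗ - (n + (-1 + n)*(-2 + n))²/5 (C(n) = ⅗ - ((n - 2)*(n - 1) + n)²/5 = ⅗ - ((-2 + n)*(-1 + n) + n)²/5 = ⅗ - ((-1 + n)*(-2 + n) + n)²/5 = ⅗ - (n + (-1 + n)*(-2 + n))²/5)
1/((((-17 - 14)*(-23))*28 + (-14315 + 9008))*(C(-129) + 8973)) = 1/((((-17 - 14)*(-23))*28 + (-14315 + 9008))*((⅗ - (2 + (-129)² - 2*(-129))²/5) + 8973)) = 1/((-31*(-23)*28 - 5307)*((⅗ - (2 + 16641 + 258)²/5) + 8973)) = 1/((713*28 - 5307)*((⅗ - ⅕*16901²) + 8973)) = 1/((19964 - 5307)*((⅗ - ⅕*285643801) + 8973)) = 1/(14657*((⅗ - 285643801/5) + 8973)) = 1/(14657*(-285643798/5 + 8973)) = 1/(14657*(-285598933/5)) = 1/(-4186023560981/5) = -5/4186023560981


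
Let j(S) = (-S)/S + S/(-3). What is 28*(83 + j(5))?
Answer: 6748/3 ≈ 2249.3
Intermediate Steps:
j(S) = -1 - S/3 (j(S) = -1 + S*(-⅓) = -1 - S/3)
28*(83 + j(5)) = 28*(83 + (-1 - ⅓*5)) = 28*(83 + (-1 - 5/3)) = 28*(83 - 8/3) = 28*(241/3) = 6748/3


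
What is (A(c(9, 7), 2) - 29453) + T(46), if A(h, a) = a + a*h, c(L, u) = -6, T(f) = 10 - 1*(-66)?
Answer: -29387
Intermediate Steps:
T(f) = 76 (T(f) = 10 + 66 = 76)
(A(c(9, 7), 2) - 29453) + T(46) = (2*(1 - 6) - 29453) + 76 = (2*(-5) - 29453) + 76 = (-10 - 29453) + 76 = -29463 + 76 = -29387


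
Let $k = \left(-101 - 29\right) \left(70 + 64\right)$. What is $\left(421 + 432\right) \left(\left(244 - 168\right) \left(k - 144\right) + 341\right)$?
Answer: $-1138348119$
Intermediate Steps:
$k = -17420$ ($k = \left(-130\right) 134 = -17420$)
$\left(421 + 432\right) \left(\left(244 - 168\right) \left(k - 144\right) + 341\right) = \left(421 + 432\right) \left(\left(244 - 168\right) \left(-17420 - 144\right) + 341\right) = 853 \left(76 \left(-17564\right) + 341\right) = 853 \left(-1334864 + 341\right) = 853 \left(-1334523\right) = -1138348119$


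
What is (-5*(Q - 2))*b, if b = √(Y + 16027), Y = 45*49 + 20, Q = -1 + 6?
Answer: -1170*√3 ≈ -2026.5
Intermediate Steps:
Q = 5
Y = 2225 (Y = 2205 + 20 = 2225)
b = 78*√3 (b = √(2225 + 16027) = √18252 = 78*√3 ≈ 135.10)
(-5*(Q - 2))*b = (-5*(5 - 2))*(78*√3) = (-5*3)*(78*√3) = -1170*√3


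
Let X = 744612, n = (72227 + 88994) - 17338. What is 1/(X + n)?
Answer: 1/888495 ≈ 1.1255e-6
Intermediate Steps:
n = 143883 (n = 161221 - 17338 = 143883)
1/(X + n) = 1/(744612 + 143883) = 1/888495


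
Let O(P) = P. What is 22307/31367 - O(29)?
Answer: -887336/31367 ≈ -28.289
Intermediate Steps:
22307/31367 - O(29) = 22307/31367 - 1*29 = 22307*(1/31367) - 29 = 22307/31367 - 29 = -887336/31367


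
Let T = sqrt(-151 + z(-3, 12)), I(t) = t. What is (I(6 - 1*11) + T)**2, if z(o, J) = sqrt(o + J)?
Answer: (5 - 2*I*sqrt(37))**2 ≈ -123.0 - 121.66*I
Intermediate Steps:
z(o, J) = sqrt(J + o)
T = 2*I*sqrt(37) (T = sqrt(-151 + sqrt(12 - 3)) = sqrt(-151 + sqrt(9)) = sqrt(-151 + 3) = sqrt(-148) = 2*I*sqrt(37) ≈ 12.166*I)
(I(6 - 1*11) + T)**2 = ((6 - 1*11) + 2*I*sqrt(37))**2 = ((6 - 11) + 2*I*sqrt(37))**2 = (-5 + 2*I*sqrt(37))**2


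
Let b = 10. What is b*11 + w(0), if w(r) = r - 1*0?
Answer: 110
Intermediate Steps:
w(r) = r (w(r) = r + 0 = r)
b*11 + w(0) = 10*11 + 0 = 110 + 0 = 110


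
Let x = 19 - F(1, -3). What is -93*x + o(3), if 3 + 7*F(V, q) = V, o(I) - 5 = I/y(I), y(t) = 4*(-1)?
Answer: -50101/28 ≈ -1789.3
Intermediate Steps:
y(t) = -4
o(I) = 5 - I/4 (o(I) = 5 + I/(-4) = 5 + I*(-¼) = 5 - I/4)
F(V, q) = -3/7 + V/7
x = 135/7 (x = 19 - (-3/7 + (⅐)*1) = 19 - (-3/7 + ⅐) = 19 - 1*(-2/7) = 19 + 2/7 = 135/7 ≈ 19.286)
-93*x + o(3) = -93*135/7 + (5 - ¼*3) = -12555/7 + (5 - ¾) = -12555/7 + 17/4 = -50101/28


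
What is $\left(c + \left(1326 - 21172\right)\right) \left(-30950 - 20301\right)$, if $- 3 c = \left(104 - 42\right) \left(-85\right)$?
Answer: $\frac{2781289268}{3} \approx 9.271 \cdot 10^{8}$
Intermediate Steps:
$c = \frac{5270}{3}$ ($c = - \frac{\left(104 - 42\right) \left(-85\right)}{3} = - \frac{62 \left(-85\right)}{3} = \left(- \frac{1}{3}\right) \left(-5270\right) = \frac{5270}{3} \approx 1756.7$)
$\left(c + \left(1326 - 21172\right)\right) \left(-30950 - 20301\right) = \left(\frac{5270}{3} + \left(1326 - 21172\right)\right) \left(-30950 - 20301\right) = \left(\frac{5270}{3} - 19846\right) \left(-51251\right) = \left(- \frac{54268}{3}\right) \left(-51251\right) = \frac{2781289268}{3}$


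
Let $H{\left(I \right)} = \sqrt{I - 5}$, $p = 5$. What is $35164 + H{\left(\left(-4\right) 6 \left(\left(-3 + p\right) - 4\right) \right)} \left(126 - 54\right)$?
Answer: $35164 + 72 \sqrt{43} \approx 35636.0$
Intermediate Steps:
$H{\left(I \right)} = \sqrt{-5 + I}$
$35164 + H{\left(\left(-4\right) 6 \left(\left(-3 + p\right) - 4\right) \right)} \left(126 - 54\right) = 35164 + \sqrt{-5 + \left(-4\right) 6 \left(\left(-3 + 5\right) - 4\right)} \left(126 - 54\right) = 35164 + \sqrt{-5 - 24 \left(2 - 4\right)} \left(126 - 54\right) = 35164 + \sqrt{-5 - -48} \cdot 72 = 35164 + \sqrt{-5 + 48} \cdot 72 = 35164 + \sqrt{43} \cdot 72 = 35164 + 72 \sqrt{43}$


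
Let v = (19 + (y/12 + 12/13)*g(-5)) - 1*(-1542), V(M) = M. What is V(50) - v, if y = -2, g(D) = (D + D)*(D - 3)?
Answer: -61289/39 ≈ -1571.5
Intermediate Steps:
g(D) = 2*D*(-3 + D) (g(D) = (2*D)*(-3 + D) = 2*D*(-3 + D))
v = 63239/39 (v = (19 + (-2/12 + 12/13)*(2*(-5)*(-3 - 5))) - 1*(-1542) = (19 + (-2*1/12 + 12*(1/13))*(2*(-5)*(-8))) + 1542 = (19 + (-⅙ + 12/13)*80) + 1542 = (19 + (59/78)*80) + 1542 = (19 + 2360/39) + 1542 = 3101/39 + 1542 = 63239/39 ≈ 1621.5)
V(50) - v = 50 - 1*63239/39 = 50 - 63239/39 = -61289/39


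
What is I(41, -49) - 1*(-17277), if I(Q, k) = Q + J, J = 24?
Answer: 17342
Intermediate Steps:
I(Q, k) = 24 + Q (I(Q, k) = Q + 24 = 24 + Q)
I(41, -49) - 1*(-17277) = (24 + 41) - 1*(-17277) = 65 + 17277 = 17342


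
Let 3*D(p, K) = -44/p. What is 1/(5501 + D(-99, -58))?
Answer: 27/148531 ≈ 0.00018178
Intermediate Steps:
D(p, K) = -44/(3*p) (D(p, K) = (-44/p)/3 = -44/(3*p))
1/(5501 + D(-99, -58)) = 1/(5501 - 44/3/(-99)) = 1/(5501 - 44/3*(-1/99)) = 1/(5501 + 4/27) = 1/(148531/27) = 27/148531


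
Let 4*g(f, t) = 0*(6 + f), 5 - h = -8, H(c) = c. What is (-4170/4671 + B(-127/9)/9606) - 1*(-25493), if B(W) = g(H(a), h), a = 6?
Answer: 39691211/1557 ≈ 25492.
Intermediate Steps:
h = 13 (h = 5 - 1*(-8) = 5 + 8 = 13)
g(f, t) = 0 (g(f, t) = (0*(6 + f))/4 = (¼)*0 = 0)
B(W) = 0
(-4170/4671 + B(-127/9)/9606) - 1*(-25493) = (-4170/4671 + 0/9606) - 1*(-25493) = (-4170*1/4671 + 0*(1/9606)) + 25493 = (-1390/1557 + 0) + 25493 = -1390/1557 + 25493 = 39691211/1557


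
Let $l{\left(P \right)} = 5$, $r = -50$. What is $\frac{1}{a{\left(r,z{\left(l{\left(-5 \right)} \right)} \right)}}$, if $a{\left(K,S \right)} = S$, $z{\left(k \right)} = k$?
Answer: $\frac{1}{5} \approx 0.2$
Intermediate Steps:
$\frac{1}{a{\left(r,z{\left(l{\left(-5 \right)} \right)} \right)}} = \frac{1}{5}$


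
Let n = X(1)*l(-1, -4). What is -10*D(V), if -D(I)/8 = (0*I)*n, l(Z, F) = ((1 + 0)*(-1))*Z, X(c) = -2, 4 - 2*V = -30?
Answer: 0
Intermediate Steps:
V = 17 (V = 2 - ½*(-30) = 2 + 15 = 17)
l(Z, F) = -Z (l(Z, F) = (1*(-1))*Z = -Z)
n = -2 (n = -(-2)*(-1) = -2*1 = -2)
D(I) = 0 (D(I) = -8*0*I*(-2) = -0*(-2) = -8*0 = 0)
-10*D(V) = -10*0 = 0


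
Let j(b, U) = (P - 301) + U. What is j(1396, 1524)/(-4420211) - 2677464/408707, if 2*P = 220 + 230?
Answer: -11835547632640/1806571177177 ≈ -6.5514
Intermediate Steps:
P = 225 (P = (220 + 230)/2 = (1/2)*450 = 225)
j(b, U) = -76 + U (j(b, U) = (225 - 301) + U = -76 + U)
j(1396, 1524)/(-4420211) - 2677464/408707 = (-76 + 1524)/(-4420211) - 2677464/408707 = 1448*(-1/4420211) - 2677464*1/408707 = -1448/4420211 - 2677464/408707 = -11835547632640/1806571177177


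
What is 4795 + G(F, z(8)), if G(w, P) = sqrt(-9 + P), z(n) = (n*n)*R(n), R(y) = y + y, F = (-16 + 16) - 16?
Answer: 4795 + sqrt(1015) ≈ 4826.9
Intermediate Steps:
F = -16 (F = 0 - 16 = -16)
R(y) = 2*y
z(n) = 2*n**3 (z(n) = (n*n)*(2*n) = n**2*(2*n) = 2*n**3)
4795 + G(F, z(8)) = 4795 + sqrt(-9 + 2*8**3) = 4795 + sqrt(-9 + 2*512) = 4795 + sqrt(-9 + 1024) = 4795 + sqrt(1015)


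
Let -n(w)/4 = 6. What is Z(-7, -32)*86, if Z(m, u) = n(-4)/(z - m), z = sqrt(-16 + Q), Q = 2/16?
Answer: -38528/173 + 1376*I*sqrt(254)/173 ≈ -222.71 + 126.76*I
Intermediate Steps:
Q = 1/8 (Q = 2*(1/16) = 1/8 ≈ 0.12500)
n(w) = -24 (n(w) = -4*6 = -24)
z = I*sqrt(254)/4 (z = sqrt(-16 + 1/8) = sqrt(-127/8) = I*sqrt(254)/4 ≈ 3.9843*I)
Z(m, u) = -24/(-m + I*sqrt(254)/4) (Z(m, u) = -24/(I*sqrt(254)/4 - m) = -24/(-m + I*sqrt(254)/4))
Z(-7, -32)*86 = (96/(4*(-7) - I*sqrt(254)))*86 = (96/(-28 - I*sqrt(254)))*86 = 8256/(-28 - I*sqrt(254))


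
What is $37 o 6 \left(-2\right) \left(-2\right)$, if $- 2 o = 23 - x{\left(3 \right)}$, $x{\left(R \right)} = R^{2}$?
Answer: $-6216$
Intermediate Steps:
$o = -7$ ($o = - \frac{23 - 3^{2}}{2} = - \frac{23 - 9}{2} = \left(- \frac{1}{2}\right) 14 = -7$)
$37 o 6 \left(-2\right) \left(-2\right) = 37 \left(-7\right) 6 \left(-2\right) \left(-2\right) = - 259 \left(\left(-12\right) \left(-2\right)\right) = \left(-259\right) 24 = -6216$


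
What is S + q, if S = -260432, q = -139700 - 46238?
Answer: -446370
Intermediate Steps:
q = -185938
S + q = -260432 - 185938 = -446370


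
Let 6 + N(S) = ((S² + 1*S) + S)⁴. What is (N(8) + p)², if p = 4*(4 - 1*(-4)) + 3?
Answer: 1677723975680841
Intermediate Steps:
N(S) = -6 + (S² + 2*S)⁴ (N(S) = -6 + ((S² + 1*S) + S)⁴ = -6 + ((S² + S) + S)⁴ = -6 + ((S + S²) + S)⁴ = -6 + (S² + 2*S)⁴)
p = 35 (p = 4*(4 + 4) + 3 = 4*8 + 3 = 32 + 3 = 35)
(N(8) + p)² = ((-6 + 8⁴*(2 + 8)⁴) + 35)² = ((-6 + 4096*10⁴) + 35)² = ((-6 + 4096*10000) + 35)² = ((-6 + 40960000) + 35)² = (40959994 + 35)² = 40960029² = 1677723975680841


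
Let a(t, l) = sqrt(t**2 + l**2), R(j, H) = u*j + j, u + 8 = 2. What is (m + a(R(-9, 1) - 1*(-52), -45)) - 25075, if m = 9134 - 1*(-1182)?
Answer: -14759 + sqrt(11434) ≈ -14652.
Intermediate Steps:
u = -6 (u = -8 + 2 = -6)
R(j, H) = -5*j (R(j, H) = -6*j + j = -5*j)
m = 10316 (m = 9134 + 1182 = 10316)
a(t, l) = sqrt(l**2 + t**2)
(m + a(R(-9, 1) - 1*(-52), -45)) - 25075 = (10316 + sqrt((-45)**2 + (-5*(-9) - 1*(-52))**2)) - 25075 = (10316 + sqrt(2025 + (45 + 52)**2)) - 25075 = (10316 + sqrt(2025 + 97**2)) - 25075 = (10316 + sqrt(2025 + 9409)) - 25075 = (10316 + sqrt(11434)) - 25075 = -14759 + sqrt(11434)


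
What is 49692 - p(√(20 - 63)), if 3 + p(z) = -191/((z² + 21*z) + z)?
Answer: 2*(-23505735*I + 1068347*√43)/(43*(√43 - 22*I)) ≈ 49695.0 - 1.2159*I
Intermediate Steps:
p(z) = -3 - 191/(z² + 22*z) (p(z) = -3 - 191/((z² + 21*z) + z) = -3 - 191/(z² + 22*z))
49692 - p(√(20 - 63)) = 49692 - (-191 - 66*√(20 - 63) - 3*(√(20 - 63))²)/((√(20 - 63))*(22 + √(20 - 63))) = 49692 - (-191 - 66*I*√43 - 3*(√(-43))²)/((√(-43))*(22 + √(-43))) = 49692 - (-191 - 66*I*√43 - 3*(I*√43)²)/((I*√43)*(22 + I*√43)) = 49692 - (-I*√43/43)*(-191 - 66*I*√43 - 3*(-43))/(22 + I*√43) = 49692 - (-I*√43/43)*(-191 - 66*I*√43 + 129)/(22 + I*√43) = 49692 - (-I*√43/43)*(-62 - 66*I*√43)/(22 + I*√43) = 49692 - (-1)*I*√43*(-62 - 66*I*√43)/(43*(22 + I*√43)) = 49692 + I*√43*(-62 - 66*I*√43)/(43*(22 + I*√43))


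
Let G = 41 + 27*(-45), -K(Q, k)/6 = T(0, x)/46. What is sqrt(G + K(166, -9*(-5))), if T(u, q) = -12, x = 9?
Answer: I*sqrt(620218)/23 ≈ 34.241*I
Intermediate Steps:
K(Q, k) = 36/23 (K(Q, k) = -(-72)/46 = -6*(-6/23) = 36/23)
G = -1174 (G = 41 - 1215 = -1174)
sqrt(G + K(166, -9*(-5))) = sqrt(-1174 + 36/23) = sqrt(-26966/23) = I*sqrt(620218)/23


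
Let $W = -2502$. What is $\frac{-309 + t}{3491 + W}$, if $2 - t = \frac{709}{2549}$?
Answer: $- \frac{783252}{2520961} \approx -0.3107$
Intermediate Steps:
$t = \frac{4389}{2549}$ ($t = 2 - \frac{709}{2549} = \frac{4389}{2549} \approx 1.7219$)
$\frac{-309 + t}{3491 + W} = \frac{-309 + \frac{4389}{2549}}{3491 - 2502} = - \frac{783252}{2549 \cdot 989} = \left(- \frac{783252}{2549}\right) \frac{1}{989} = - \frac{783252}{2520961}$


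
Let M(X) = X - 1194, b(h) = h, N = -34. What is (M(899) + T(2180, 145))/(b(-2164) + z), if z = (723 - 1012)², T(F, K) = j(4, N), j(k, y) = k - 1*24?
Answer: -105/27119 ≈ -0.0038718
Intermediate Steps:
j(k, y) = -24 + k (j(k, y) = k - 24 = -24 + k)
T(F, K) = -20 (T(F, K) = -24 + 4 = -20)
M(X) = -1194 + X
z = 83521 (z = (-289)² = 83521)
(M(899) + T(2180, 145))/(b(-2164) + z) = ((-1194 + 899) - 20)/(-2164 + 83521) = (-295 - 20)/81357 = -315*1/81357 = -105/27119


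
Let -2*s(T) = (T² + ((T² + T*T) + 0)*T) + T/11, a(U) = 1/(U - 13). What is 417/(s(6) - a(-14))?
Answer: -123849/69568 ≈ -1.7803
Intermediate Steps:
a(U) = 1/(-13 + U)
s(T) = -T³ - T²/2 - T/22 (s(T) = -((T² + ((T² + T*T) + 0)*T) + T/11)/2 = -((T² + ((T² + T²) + 0)*T) + T*(1/11))/2 = -((T² + (2*T² + 0)*T) + T/11)/2 = -((T² + (2*T²)*T) + T/11)/2 = -((T² + 2*T³) + T/11)/2 = -(T² + 2*T³ + T/11)/2 = -T³ - T²/2 - T/22)
417/(s(6) - a(-14)) = 417/(-1*6*(1/22 + 6² + (½)*6) - 1/(-13 - 14)) = 417/(-1*6*(1/22 + 36 + 3) - 1/(-27)) = 417/(-1*6*859/22 - 1*(-1/27)) = 417/(-2577/11 + 1/27) = 417/(-69568/297) = 417*(-297/69568) = -123849/69568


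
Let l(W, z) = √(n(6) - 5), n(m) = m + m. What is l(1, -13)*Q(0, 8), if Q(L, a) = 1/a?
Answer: √7/8 ≈ 0.33072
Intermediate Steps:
n(m) = 2*m
l(W, z) = √7 (l(W, z) = √(2*6 - 5) = √(12 - 5) = √7)
l(1, -13)*Q(0, 8) = √7/8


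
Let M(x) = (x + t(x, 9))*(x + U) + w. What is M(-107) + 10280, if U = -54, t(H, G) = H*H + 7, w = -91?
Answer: -1817000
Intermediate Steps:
t(H, G) = 7 + H² (t(H, G) = H² + 7 = 7 + H²)
M(x) = -91 + (-54 + x)*(7 + x + x²) (M(x) = (x + (7 + x²))*(x - 54) - 91 = (7 + x + x²)*(-54 + x) - 91 = (-54 + x)*(7 + x + x²) - 91 = -91 + (-54 + x)*(7 + x + x²))
M(-107) + 10280 = (-469 + (-107)³ - 53*(-107)² - 47*(-107)) + 10280 = (-469 - 1225043 - 53*11449 + 5029) + 10280 = (-469 - 1225043 - 606797 + 5029) + 10280 = -1827280 + 10280 = -1817000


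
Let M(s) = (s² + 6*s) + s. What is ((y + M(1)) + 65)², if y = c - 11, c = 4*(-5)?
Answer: 1764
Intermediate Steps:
c = -20
M(s) = s² + 7*s
y = -31 (y = -20 - 11 = -31)
((y + M(1)) + 65)² = ((-31 + 1*(7 + 1)) + 65)² = ((-31 + 1*8) + 65)² = ((-31 + 8) + 65)² = (-23 + 65)² = 42² = 1764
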